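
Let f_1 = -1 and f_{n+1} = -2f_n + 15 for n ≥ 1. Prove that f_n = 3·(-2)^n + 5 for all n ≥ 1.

Base case: f_1 = -1, and 3·(-2)^1 + 5 = -6 + 5 = -1.
Assume f_r = 3·(-2)^r + 5 for some r ≥ 1.
Then f_{r+1} = -2f_r + 15 = -2·(3·(-2)^r + 5) + 15 = -6·(-2)^r − 10 + 15 = 3·(-2)^{r+1} + 5.
So the formula holds for r+1, and by induction f_n = 3·(-2)^n + 5 for all n ≥ 1.

f_n = 3·(-2)^n + 5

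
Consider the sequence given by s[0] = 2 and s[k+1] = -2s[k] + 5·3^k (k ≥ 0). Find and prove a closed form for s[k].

Claim: s[k] = (-2)^k + 3^k.

Base case: s[0] = 2, and (-2)^0 + 3^0 = 1 + 1 = 2.
Assume s[j] = (-2)^j + 3^j for some j ≥ 0.
Then s[j+1] = -2s[j] + 5·3^j = -2·((-2)^j + 3^j) + 5·3^j = (-2)^{j+1} − 2·3^j + 5·3^j = (-2)^{j+1} + 3·3^j = (-2)^{j+1} + 3^{j+1}.
Hence s[k] = (-2)^k + 3^k for every k ≥ 0, by induction.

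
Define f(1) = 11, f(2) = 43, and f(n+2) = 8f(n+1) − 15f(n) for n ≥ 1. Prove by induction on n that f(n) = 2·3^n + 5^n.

Base cases: f(1) = 11 and 2·3^1 + 5^1 = 11; f(2) = 43 and 2·3^2 + 5^2 = 43.
Assume f(j) = 2·3^j + 5^j for all 1 ≤ j ≤ k, where k ≥ 2.
Then f(k+1) = 8f(k) − 15f(k−1) = 8·(2·3^k + 5^k) − 15·(2·3^{k−1} + 5^{k−1}) = 2·(8·3 − 15)3^{k−1} + (8·5 − 15)5^{k−1} = 18·3^{k−1} + 25·5^{k−1} = 2·3^{k+1} + 5^{k+1}.
By strong induction, f(n) = 2·3^n + 5^n for all n ≥ 1.

f(n) = 2·3^n + 5^n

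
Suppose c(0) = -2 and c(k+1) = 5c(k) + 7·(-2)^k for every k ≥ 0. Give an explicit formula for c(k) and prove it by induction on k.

Claim: c(k) = -5^k − (-2)^k.

Base case: c(0) = -2, and -5^0 − (-2)^0 = -1 − 1 = -2.
Assume c(m) = -5^m − (-2)^m for some m ≥ 0.
Then c(m+1) = 5c(m) + 7·(-2)^m = 5·(-5^m − (-2)^m) + 7·(-2)^m = -5^{m+1} − 5·(-2)^m + 7·(-2)^m = -5^{m+1} + 2·(-2)^m = -5^{m+1} − (-2)^{m+1}.
This completes the inductive step, so c(k) = -5^k − (-2)^k for all k ≥ 0.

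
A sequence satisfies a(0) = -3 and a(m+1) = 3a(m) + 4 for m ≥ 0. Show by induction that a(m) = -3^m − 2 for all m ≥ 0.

Base case: a(0) = -3, and -3^0 − 2 = -1 − 2 = -3.
Assume a(j) = -3^j − 2 for some j ≥ 0.
Then a(j+1) = 3a(j) + 4 = 3·(-3^j − 2) + 4 = -3^{j+1} − 6 + 4 = -3^{j+1} − 2.
This completes the inductive step, so a(m) = -3^m − 2 for all m ≥ 0.

a(m) = -3^m − 2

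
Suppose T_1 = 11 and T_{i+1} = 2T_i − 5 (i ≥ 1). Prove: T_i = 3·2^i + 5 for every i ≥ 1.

Base case: T_1 = 11, and 3·2^1 + 5 = 6 + 5 = 11.
Assume T_m = 3·2^m + 5 for some m ≥ 1.
Then T_{m+1} = 2T_m − 5 = 2·(3·2^m + 5) − 5 = 6·2^m + 10 − 5 = 3·2^{m+1} + 5.
By induction, T_i = 3·2^i + 5 for all i ≥ 1.

T_i = 3·2^i + 5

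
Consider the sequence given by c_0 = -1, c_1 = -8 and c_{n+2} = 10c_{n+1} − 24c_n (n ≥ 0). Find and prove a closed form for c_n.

Claim: c_n = 4^n − 2·6^n.

Base cases: c_0 = -1 and 4^0 − 2·6^0 = -1; c_1 = -8 and 4^1 − 2·6^1 = -8.
Assume c_j = 4^j − 2·6^j for all 0 ≤ j ≤ k, where k ≥ 1.
Then c_{k+1} = 10c_k − 24c_{k−1} = 10·(4^k − 2·6^k) − 24·(4^{k−1} − 2·6^{k−1}) = (10·4 − 24)4^{k−1} − 2·(10·6 − 24)6^{k−1} = 16·4^{k−1} − 72·6^{k−1} = 4^{k+1} − 2·6^{k+1}.
By strong induction, c_n = 4^n − 2·6^n for all n ≥ 0.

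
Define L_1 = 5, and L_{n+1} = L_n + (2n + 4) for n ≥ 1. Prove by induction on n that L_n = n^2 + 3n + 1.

Base case: L_1 = 5, and 1^2 + 3·1 + 1 = 5.
Assume L_k = k^2 + 3k + 1.
Then L_{k+1} = L_k + (2k + 4) = (k^2 + 3k + 1) + (2k + 4) = k^2 + 5k + 5,
and (k+1)^2 + 3·(k+1) + 1 = k^2 + 5k + 5.
This completes the inductive step, so L_n = n^2 + 3n + 1 for all n ≥ 1.

L_n = n^2 + 3n + 1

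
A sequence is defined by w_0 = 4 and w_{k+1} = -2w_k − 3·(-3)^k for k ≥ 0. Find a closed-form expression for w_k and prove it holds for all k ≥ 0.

Claim: w_k = (-2)^k + 3·(-3)^k.

Base case: w_0 = 4, and (-2)^0 + 3·(-3)^0 = 1 + 3 = 4.
Assume w_r = (-2)^r + 3·(-3)^r for some r ≥ 0.
Then w_{r+1} = -2w_r − 3·(-3)^r = -2·((-2)^r + 3·(-3)^r) − 3·(-3)^r = (-2)^{r+1} − 6·(-3)^r − 3·(-3)^r = (-2)^{r+1} − 9·(-3)^r = (-2)^{r+1} + 3·(-3)^{r+1}.
By induction, w_k = (-2)^k + 3·(-3)^k for all k ≥ 0.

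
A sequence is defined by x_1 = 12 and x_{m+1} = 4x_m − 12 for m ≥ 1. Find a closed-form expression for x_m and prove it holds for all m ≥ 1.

Claim: x_m = 2·4^m + 4.

Base case: x_1 = 12, and 2·4^1 + 4 = 8 + 4 = 12.
Assume x_r = 2·4^r + 4 for some r ≥ 1.
Then x_{r+1} = 4x_r − 12 = 4·(2·4^r + 4) − 12 = 8·4^r + 16 − 12 = 2·4^{r+1} + 4.
This completes the inductive step, so x_m = 2·4^m + 4 for all m ≥ 1.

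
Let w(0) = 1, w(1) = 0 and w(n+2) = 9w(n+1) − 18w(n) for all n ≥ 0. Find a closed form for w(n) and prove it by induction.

Claim: w(n) = 2·3^n − 6^n.

Base cases: w(0) = 1 and 2·3^0 − 6^0 = 1; w(1) = 0 and 2·3^1 − 6^1 = 0.
Assume w(i) = 2·3^i − 6^i for all 0 ≤ i ≤ j, where j ≥ 1.
Then w(j+1) = 9w(j) − 18w(j−1) = 9·(2·3^j − 6^j) − 18·(2·3^{j−1} − 6^{j−1}) = 2·(9·3 − 18)3^{j−1} − (9·6 − 18)6^{j−1} = 18·3^{j−1} − 36·6^{j−1} = 2·3^{j+1} − 6^{j+1}.
This completes the inductive step, so w(n) = 2·3^n − 6^n for all n ≥ 0.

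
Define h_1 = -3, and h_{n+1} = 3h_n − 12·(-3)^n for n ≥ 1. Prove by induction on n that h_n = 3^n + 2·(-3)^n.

Base case: h_1 = -3, and 3^1 + 2·(-3)^1 = 3 − 6 = -3.
Assume h_k = 3^k + 2·(-3)^k for some k ≥ 1.
Then h_{k+1} = 3h_k − 12·(-3)^k = 3·(3^k + 2·(-3)^k) − 12·(-3)^k = 3^{k+1} + 6·(-3)^k − 12·(-3)^k = 3^{k+1} − 6·(-3)^k = 3^{k+1} + 2·(-3)^{k+1}.
This completes the inductive step, so h_n = 3^n + 2·(-3)^n for all n ≥ 1.

h_n = 3^n + 2·(-3)^n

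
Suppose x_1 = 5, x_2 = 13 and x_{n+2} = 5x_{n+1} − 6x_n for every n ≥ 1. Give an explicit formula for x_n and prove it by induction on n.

Claim: x_n = 3^n + 2^n.

Base cases: x_1 = 5 and 3^1 + 2^1 = 5; x_2 = 13 and 3^2 + 2^2 = 13.
Assume x_i = 3^i + 2^i for all 1 ≤ i ≤ j, where j ≥ 2.
Then x_{j+1} = 5x_j − 6x_{j−1} = 5·(3^j + 2^j) − 6·(3^{j−1} + 2^{j−1}) = (5·3 − 6)3^{j−1} + (5·2 − 6)2^{j−1} = 9·3^{j−1} + 4·2^{j−1} = 3^{j+1} + 2^{j+1}.
So the formula holds for j+1, and by strong induction x_n = 3^n + 2^n for all n ≥ 1.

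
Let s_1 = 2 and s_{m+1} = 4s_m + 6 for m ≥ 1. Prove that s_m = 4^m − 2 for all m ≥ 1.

Base case: s_1 = 2, and 4^1 − 2 = 4 − 2 = 2.
Assume s_j = 4^j − 2 for some j ≥ 1.
Then s_{j+1} = 4s_j + 6 = 4·(4^j − 2) + 6 = 4^{j+1} − 8 + 6 = 4^{j+1} − 2.
Hence s_m = 4^m − 2 for every m ≥ 1, by induction.

s_m = 4^m − 2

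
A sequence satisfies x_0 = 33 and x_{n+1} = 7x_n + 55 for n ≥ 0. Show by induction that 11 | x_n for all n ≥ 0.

Base case: x_0 = 33 = 11·3, so 11 | x_0.
Assume 11 | x_k, so x_k = 11t for some integer t.
Then x_{k+1} = 7x_k + 55 = 7·(11t) + 55 = 11(7t + 5), so 11 | x_{k+1}.
Hence 11 | x_n for every n ≥ 0, by induction.

11 | x_n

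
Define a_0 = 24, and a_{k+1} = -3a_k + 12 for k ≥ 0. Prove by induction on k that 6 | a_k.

Base case: a_0 = 24 = 6·4, so 6 | a_0.
Assume 6 | a_j, so a_j = 6t for some integer t.
Then a_{j+1} = -3a_j + 12 = -3·(6t) + 12 = 6(-3t + 2), so 6 | a_{j+1}.
This completes the inductive step, so 6 | a_k for all k ≥ 0.

6 | a_k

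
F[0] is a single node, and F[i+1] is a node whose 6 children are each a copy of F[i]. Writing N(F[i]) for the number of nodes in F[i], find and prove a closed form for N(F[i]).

Claim: N(F[i]) = (6^{i+1} − 1)/5.

Base case: N(F[0]) = 1, and (6^{0+1} − 1)/5 = 1.
Assume N(F[m]) = (6^{m+1} − 1)/5.
Then N(F[m+1]) = 1 + 6N(F[m]) = 1 + 6·(6^{m+1} − 1)/5 = 1 + (6^{m+2} − 6)/5 = (5 + 6^{m+2} − 6)/5 = (6^{m+2} − 1)/5.
This completes the inductive step, so N(F[i]) = (6^{i+1} − 1)/5 for all i ≥ 0.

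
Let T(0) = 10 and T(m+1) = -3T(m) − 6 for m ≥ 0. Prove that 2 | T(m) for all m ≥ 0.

Base case: T(0) = 10 = 2·5, so 2 | T(0).
Assume 2 | T(k), so T(k) = 2t for some integer t.
Then T(k+1) = -3T(k) − 6 = -3·(2t) − 6 = 2(-3t − 3), so 2 | T(k+1).
By induction, 2 | T(m) for all m ≥ 0.

2 | T(m)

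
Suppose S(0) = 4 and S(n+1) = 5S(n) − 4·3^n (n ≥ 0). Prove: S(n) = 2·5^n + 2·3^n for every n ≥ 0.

Base case: S(0) = 4, and 2·5^0 + 2·3^0 = 2 + 2 = 4.
Assume S(k) = 2·5^k + 2·3^k for some k ≥ 0.
Then S(k+1) = 5S(k) − 4·3^k = 5·(2·5^k + 2·3^k) − 4·3^k = 2·5^{k+1} + 10·3^k − 4·3^k = 2·5^{k+1} + 6·3^k = 2·5^{k+1} + 2·3^{k+1}.
So the formula holds for k+1, and by induction S(n) = 2·5^n + 2·3^n for all n ≥ 0.

S(n) = 2·5^n + 2·3^n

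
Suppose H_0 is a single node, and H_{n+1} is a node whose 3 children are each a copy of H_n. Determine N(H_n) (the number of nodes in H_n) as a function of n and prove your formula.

Claim: N(H_n) = (3^{n+1} − 1)/2.

Base case: N(H_0) = 1, and (3^{0+1} − 1)/2 = 1.
Assume N(H_m) = (3^{m+1} − 1)/2.
Then N(H_{m+1}) = 1 + 3N(H_m) = 1 + 3·(3^{m+1} − 1)/2 = 1 + (3^{m+2} − 3)/2 = (2 + 3^{m+2} − 3)/2 = (3^{m+2} − 1)/2.
So the formula holds for m+1, and by induction N(H_n) = (3^{n+1} − 1)/2 for all n ≥ 0.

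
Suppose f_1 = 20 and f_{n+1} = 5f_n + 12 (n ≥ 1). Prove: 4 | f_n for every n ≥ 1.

Base case: f_1 = 20 = 4·5, so 4 | f_1.
Assume 4 | f_m, so f_m = 4t for some integer t.
Then f_{m+1} = 5f_m + 12 = 5·(4t) + 12 = 4(5t + 3), so 4 | f_{m+1}.
By induction, 4 | f_n for all n ≥ 1.

4 | f_n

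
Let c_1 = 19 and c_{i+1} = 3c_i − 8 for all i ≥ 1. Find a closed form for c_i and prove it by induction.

Claim: c_i = 5·3^i + 4.

Base case: c_1 = 19, and 5·3^1 + 4 = 15 + 4 = 19.
Assume c_k = 5·3^k + 4 for some k ≥ 1.
Then c_{k+1} = 3c_k − 8 = 3·(5·3^k + 4) − 8 = 15·3^k + 12 − 8 = 5·3^{k+1} + 4.
This completes the inductive step, so c_i = 5·3^i + 4 for all i ≥ 1.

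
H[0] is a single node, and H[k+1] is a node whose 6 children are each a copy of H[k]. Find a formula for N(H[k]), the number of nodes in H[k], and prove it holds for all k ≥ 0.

Claim: N(H[k]) = (6^{k+1} − 1)/5.

Base case: N(H[0]) = 1, and (6^{0+1} − 1)/5 = 1.
Assume N(H[m]) = (6^{m+1} − 1)/5.
Then N(H[m+1]) = 1 + 6N(H[m]) = 1 + 6·(6^{m+1} − 1)/5 = 1 + (6^{m+2} − 6)/5 = (5 + 6^{m+2} − 6)/5 = (6^{m+2} − 1)/5.
Hence N(H[k]) = (6^{k+1} − 1)/5 for every k ≥ 0, by induction.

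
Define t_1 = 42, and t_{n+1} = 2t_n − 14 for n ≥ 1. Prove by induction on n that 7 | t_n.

Base case: t_1 = 42 = 7·6, so 7 | t_1.
Assume 7 | t_k, so t_k = 7s for some integer s.
Then t_{k+1} = 2t_k − 14 = 2·(7s) − 14 = 7(2s − 2), so 7 | t_{k+1}.
By induction, 7 | t_n for all n ≥ 1.

7 | t_n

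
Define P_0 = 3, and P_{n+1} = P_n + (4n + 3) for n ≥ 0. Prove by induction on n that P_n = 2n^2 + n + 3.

Base case: P_0 = 3, and 2·0^2 + 0 + 3 = 3.
Assume P_r = 2r^2 + r + 3.
Then P_{r+1} = P_r + (4r + 3) = (2r^2 + r + 3) + (4r + 3) = 2r^2 + 5r + 6,
and 2·(r+1)^2 + (r+1) + 3 = 2r^2 + 5r + 6.
Hence P_n = 2n^2 + n + 3 for every n ≥ 0, by induction.

P_n = 2n^2 + n + 3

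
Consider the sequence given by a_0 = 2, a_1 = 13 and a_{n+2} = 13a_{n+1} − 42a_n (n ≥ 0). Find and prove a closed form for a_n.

Claim: a_n = 7^n + 6^n.

Base cases: a_0 = 2 and 7^0 + 6^0 = 2; a_1 = 13 and 7^1 + 6^1 = 13.
Assume a_j = 7^j + 6^j for all 0 ≤ j ≤ k, where k ≥ 1.
Then a_{k+1} = 13a_k − 42a_{k−1} = 13·(7^k + 6^k) − 42·(7^{k−1} + 6^{k−1}) = (13·7 − 42)7^{k−1} + (13·6 − 42)6^{k−1} = 49·7^{k−1} + 36·6^{k−1} = 7^{k+1} + 6^{k+1}.
This completes the inductive step, so a_n = 7^n + 6^n for all n ≥ 0.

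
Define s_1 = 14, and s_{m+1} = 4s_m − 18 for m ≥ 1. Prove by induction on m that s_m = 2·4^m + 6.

Base case: s_1 = 14, and 2·4^1 + 6 = 8 + 6 = 14.
Assume s_j = 2·4^j + 6 for some j ≥ 1.
Then s_{j+1} = 4s_j − 18 = 4·(2·4^j + 6) − 18 = 8·4^j + 24 − 18 = 2·4^{j+1} + 6.
This completes the inductive step, so s_m = 2·4^m + 6 for all m ≥ 1.

s_m = 2·4^m + 6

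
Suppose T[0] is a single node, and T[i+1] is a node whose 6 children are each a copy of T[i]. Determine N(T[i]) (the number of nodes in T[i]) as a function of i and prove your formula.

Claim: N(T[i]) = (6^{i+1} − 1)/5.

Base case: N(T[0]) = 1, and (6^{0+1} − 1)/5 = 1.
Assume N(T[r]) = (6^{r+1} − 1)/5.
Then N(T[r+1]) = 1 + 6N(T[r]) = 1 + 6·(6^{r+1} − 1)/5 = 1 + (6^{r+2} − 6)/5 = (5 + 6^{r+2} − 6)/5 = (6^{r+2} − 1)/5.
So the formula holds for r+1, and by induction N(T[i]) = (6^{i+1} − 1)/5 for all i ≥ 0.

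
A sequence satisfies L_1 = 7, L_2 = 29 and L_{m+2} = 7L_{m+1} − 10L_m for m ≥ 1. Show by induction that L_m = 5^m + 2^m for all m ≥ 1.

Base cases: L_1 = 7 and 5^1 + 2^1 = 7; L_2 = 29 and 5^2 + 2^2 = 29.
Assume L_j = 5^j + 2^j for all 1 ≤ j ≤ k, where k ≥ 2.
Then L_{k+1} = 7L_k − 10L_{k−1} = 7·(5^k + 2^k) − 10·(5^{k−1} + 2^{k−1}) = (7·5 − 10)5^{k−1} + (7·2 − 10)2^{k−1} = 25·5^{k−1} + 4·2^{k−1} = 5^{k+1} + 2^{k+1}.
This completes the inductive step, so L_m = 5^m + 2^m for all m ≥ 1.

L_m = 5^m + 2^m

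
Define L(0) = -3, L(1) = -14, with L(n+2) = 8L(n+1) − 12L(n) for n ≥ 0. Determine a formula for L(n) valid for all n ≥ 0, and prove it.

Claim: L(n) = -2^n − 2·6^n.

Base cases: L(0) = -3 and -2^0 − 2·6^0 = -3; L(1) = -14 and -2^1 − 2·6^1 = -14.
Assume L(i) = -2^i − 2·6^i for all 0 ≤ i ≤ j, where j ≥ 1.
Then L(j+1) = 8L(j) − 12L(j−1) = 8·(-2^j − 2·6^j) − 12·(-2^{j−1} − 2·6^{j−1}) = -(8·2 − 12)2^{j−1} − 2·(8·6 − 12)6^{j−1} = -4·2^{j−1} − 72·6^{j−1} = -2^{j+1} − 2·6^{j+1}.
Hence L(n) = -2^n − 2·6^n for every n ≥ 0, by strong induction.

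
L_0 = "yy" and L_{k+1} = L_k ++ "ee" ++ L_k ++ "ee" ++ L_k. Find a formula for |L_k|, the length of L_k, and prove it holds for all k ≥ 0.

Claim: |L_k| = 4·3^k − 2.

Base case: |L_0| = 2, and 4·3^0 − 2 = 2.
Assume |L_r| = 4·3^r − 2.
Then |L_{r+1}| = 3|L_r| + 4 = 3(4·3^r − 2) + 4 = 4·3^{r+1} − 6 + 4 = 4·3^{r+1} − 2.
So the formula holds for r+1, and by induction |L_k| = 4·3^k − 2 for all k ≥ 0.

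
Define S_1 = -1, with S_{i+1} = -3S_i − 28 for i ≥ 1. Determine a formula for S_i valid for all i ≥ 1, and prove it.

Claim: S_i = -2·(-3)^i − 7.

Base case: S_1 = -1, and -2·(-3)^1 − 7 = 6 − 7 = -1.
Assume S_j = -2·(-3)^j − 7 for some j ≥ 1.
Then S_{j+1} = -3S_j − 28 = -3·(-2·(-3)^j − 7) − 28 = 6·(-3)^j + 21 − 28 = -2·(-3)^{j+1} − 7.
So the formula holds for j+1, and by induction S_i = -2·(-3)^i − 7 for all i ≥ 1.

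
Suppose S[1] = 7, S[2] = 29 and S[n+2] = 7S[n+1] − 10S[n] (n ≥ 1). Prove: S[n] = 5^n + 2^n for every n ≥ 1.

Base cases: S[1] = 7 and 5^1 + 2^1 = 7; S[2] = 29 and 5^2 + 2^2 = 29.
Assume S[j] = 5^j + 2^j for all 1 ≤ j ≤ m, where m ≥ 2.
Then S[m+1] = 7S[m] − 10S[m−1] = 7·(5^m + 2^m) − 10·(5^{m−1} + 2^{m−1}) = (7·5 − 10)5^{m−1} + (7·2 − 10)2^{m−1} = 25·5^{m−1} + 4·2^{m−1} = 5^{m+1} + 2^{m+1}.
This completes the inductive step, so S[n] = 5^n + 2^n for all n ≥ 1.

S[n] = 5^n + 2^n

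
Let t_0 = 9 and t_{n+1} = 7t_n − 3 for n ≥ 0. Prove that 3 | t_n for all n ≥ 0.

Base case: t_0 = 9 = 3·3, so 3 | t_0.
Assume 3 | t_m, so t_m = 3s for some integer s.
Then t_{m+1} = 7t_m − 3 = 7·(3s) − 3 = 3(7s − 1), so 3 | t_{m+1}.
This completes the inductive step, so 3 | t_n for all n ≥ 0.

3 | t_n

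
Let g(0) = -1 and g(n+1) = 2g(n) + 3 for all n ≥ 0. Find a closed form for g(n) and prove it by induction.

Claim: g(n) = 2^{n+1} − 3.

Base case: g(0) = -1, and 2^{0+1} − 3 = 2 − 3 = -1.
Assume g(m) = 2^{m+1} − 3 for some m ≥ 0.
Then g(m+1) = 2g(m) + 3 = 2·(2^{m+1} − 3) + 3 = 2^{m+2} − 6 + 3 = 2^{m+2} − 3.
Hence g(n) = 2^{n+1} − 3 for every n ≥ 0, by induction.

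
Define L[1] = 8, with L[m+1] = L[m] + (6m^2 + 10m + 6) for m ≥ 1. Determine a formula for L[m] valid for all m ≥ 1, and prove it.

Claim: L[m] = 2m^3 + 2m^2 + 2m + 2.

Base case: L[1] = 8, and 2·1^3 + 2·1^2 + 2·1 + 2 = 8.
Assume L[j] = 2j^3 + 2j^2 + 2j + 2.
Then L[j+1] = L[j] + (6j^2 + 10j + 6) = (2j^3 + 2j^2 + 2j + 2) + (6j^2 + 10j + 6) = 2j^3 + 8j^2 + 12j + 8,
and 2·(j+1)^3 + 2·(j+1)^2 + 2·(j+1) + 2 = 2j^3 + 8j^2 + 12j + 8.
This completes the inductive step, so L[m] = 2m^3 + 2m^2 + 2m + 2 for all m ≥ 1.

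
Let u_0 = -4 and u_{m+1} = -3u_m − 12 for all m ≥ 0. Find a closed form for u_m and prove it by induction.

Claim: u_m = -(-3)^m − 3.

Base case: u_0 = -4, and -(-3)^0 − 3 = -1 − 3 = -4.
Assume u_k = -(-3)^k − 3 for some k ≥ 0.
Then u_{k+1} = -3u_k − 12 = -3·(-(-3)^k − 3) − 12 = 3·(-3)^k + 9 − 12 = -(-3)^{k+1} − 3.
Hence u_m = -(-3)^m − 3 for every m ≥ 0, by induction.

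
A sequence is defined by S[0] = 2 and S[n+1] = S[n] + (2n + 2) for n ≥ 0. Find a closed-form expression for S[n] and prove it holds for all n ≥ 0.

Claim: S[n] = n^2 + n + 2.

Base case: S[0] = 2, and 0^2 + 0 + 2 = 2.
Assume S[r] = r^2 + r + 2.
Then S[r+1] = S[r] + (2r + 2) = (r^2 + r + 2) + (2r + 2) = r^2 + 3r + 4,
and (r+1)^2 + (r+1) + 2 = r^2 + 3r + 4.
This completes the inductive step, so S[n] = n^2 + n + 2 for all n ≥ 0.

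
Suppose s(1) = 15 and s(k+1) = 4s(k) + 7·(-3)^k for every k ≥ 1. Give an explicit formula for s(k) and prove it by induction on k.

Claim: s(k) = 3·4^k − (-3)^k.

Base case: s(1) = 15, and 3·4^1 − (-3)^1 = 12 + 3 = 15.
Assume s(j) = 3·4^j − (-3)^j for some j ≥ 1.
Then s(j+1) = 4s(j) + 7·(-3)^j = 4·(3·4^j − (-3)^j) + 7·(-3)^j = 3·4^{j+1} − 4·(-3)^j + 7·(-3)^j = 3·4^{j+1} + 3·(-3)^j = 3·4^{j+1} − (-3)^{j+1}.
So the formula holds for j+1, and by induction s(k) = 3·4^k − (-3)^k for all k ≥ 1.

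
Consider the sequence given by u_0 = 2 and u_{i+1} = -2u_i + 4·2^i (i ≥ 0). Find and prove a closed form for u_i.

Claim: u_i = (-2)^i + 2^i.

Base case: u_0 = 2, and (-2)^0 + 2^0 = 1 + 1 = 2.
Assume u_j = (-2)^j + 2^j for some j ≥ 0.
Then u_{j+1} = -2u_j + 4·2^j = -2·((-2)^j + 2^j) + 4·2^j = (-2)^{j+1} − 2·2^j + 4·2^j = (-2)^{j+1} + 2·2^j = (-2)^{j+1} + 2^{j+1}.
Hence u_i = (-2)^i + 2^i for every i ≥ 0, by induction.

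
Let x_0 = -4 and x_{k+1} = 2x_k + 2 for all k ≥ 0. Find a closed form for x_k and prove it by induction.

Claim: x_k = -2^{k+1} − 2.

Base case: x_0 = -4, and -2^{0+1} − 2 = -2 − 2 = -4.
Assume x_m = -2^{m+1} − 2 for some m ≥ 0.
Then x_{m+1} = 2x_m + 2 = 2·(-2^{m+1} − 2) + 2 = -2^{m+2} − 4 + 2 = -2^{m+2} − 2.
By induction, x_k = -2^{k+1} − 2 for all k ≥ 0.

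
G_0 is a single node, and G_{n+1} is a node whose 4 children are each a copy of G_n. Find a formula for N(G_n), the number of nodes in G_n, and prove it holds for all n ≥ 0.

Claim: N(G_n) = (4^{n+1} − 1)/3.

Base case: N(G_0) = 1, and (4^{0+1} − 1)/3 = 1.
Assume N(G_j) = (4^{j+1} − 1)/3.
Then N(G_{j+1}) = 1 + 4N(G_j) = 1 + 4·(4^{j+1} − 1)/3 = 1 + (4^{j+2} − 4)/3 = (3 + 4^{j+2} − 4)/3 = (4^{j+2} − 1)/3.
Hence N(G_n) = (4^{n+1} − 1)/3 for every n ≥ 0, by induction.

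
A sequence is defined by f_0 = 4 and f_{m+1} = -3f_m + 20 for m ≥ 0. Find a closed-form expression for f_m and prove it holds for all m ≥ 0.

Claim: f_m = -(-3)^m + 5.

Base case: f_0 = 4, and -(-3)^0 + 5 = -1 + 5 = 4.
Assume f_r = -(-3)^r + 5 for some r ≥ 0.
Then f_{r+1} = -3f_r + 20 = -3·(-(-3)^r + 5) + 20 = 3·(-3)^r − 15 + 20 = -(-3)^{r+1} + 5.
By induction, f_m = -(-3)^m + 5 for all m ≥ 0.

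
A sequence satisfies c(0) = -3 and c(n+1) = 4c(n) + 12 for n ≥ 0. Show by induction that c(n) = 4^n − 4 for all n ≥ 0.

Base case: c(0) = -3, and 4^0 − 4 = 1 − 4 = -3.
Assume c(r) = 4^r − 4 for some r ≥ 0.
Then c(r+1) = 4c(r) + 12 = 4·(4^r − 4) + 12 = 4^{r+1} − 16 + 12 = 4^{r+1} − 4.
So the formula holds for r+1, and by induction c(n) = 4^n − 4 for all n ≥ 0.

c(n) = 4^n − 4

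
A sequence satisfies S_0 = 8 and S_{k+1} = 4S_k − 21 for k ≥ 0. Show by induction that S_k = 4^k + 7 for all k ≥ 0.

Base case: S_0 = 8, and 4^0 + 7 = 1 + 7 = 8.
Assume S_r = 4^r + 7 for some r ≥ 0.
Then S_{r+1} = 4S_r − 21 = 4·(4^r + 7) − 21 = 4^{r+1} + 28 − 21 = 4^{r+1} + 7.
So the formula holds for r+1, and by induction S_k = 4^k + 7 for all k ≥ 0.

S_k = 4^k + 7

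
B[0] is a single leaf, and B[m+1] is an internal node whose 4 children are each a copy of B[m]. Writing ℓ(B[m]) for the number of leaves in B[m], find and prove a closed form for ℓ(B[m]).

Claim: ℓ(B[m]) = 4^m.

Base case: ℓ(B[0]) = 1, and 4^0 = 1.
Assume ℓ(B[k]) = 4^k.
Then ℓ(B[k+1]) = 4·ℓ(B[k]) = 4·4^k = 4^{k+1}.
By induction, ℓ(B[m]) = 4^m for all m ≥ 0.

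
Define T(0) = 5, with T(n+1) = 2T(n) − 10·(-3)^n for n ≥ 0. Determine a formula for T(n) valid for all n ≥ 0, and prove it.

Claim: T(n) = 3·2^n + 2·(-3)^n.

Base case: T(0) = 5, and 3·2^0 + 2·(-3)^0 = 3 + 2 = 5.
Assume T(r) = 3·2^r + 2·(-3)^r for some r ≥ 0.
Then T(r+1) = 2T(r) − 10·(-3)^r = 2·(3·2^r + 2·(-3)^r) − 10·(-3)^r = 3·2^{r+1} + 4·(-3)^r − 10·(-3)^r = 3·2^{r+1} − 6·(-3)^r = 3·2^{r+1} + 2·(-3)^{r+1}.
By induction, T(n) = 3·2^n + 2·(-3)^n for all n ≥ 0.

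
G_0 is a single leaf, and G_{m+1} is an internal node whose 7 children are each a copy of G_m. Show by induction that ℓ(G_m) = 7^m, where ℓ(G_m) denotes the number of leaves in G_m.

Base case: ℓ(G_0) = 1, and 7^0 = 1.
Assume ℓ(G_j) = 7^j.
Then ℓ(G_{j+1}) = 7·ℓ(G_j) = 7·7^j = 7^{j+1}.
So the formula holds for j+1, and by induction ℓ(G_m) = 7^m for all m ≥ 0.

ℓ(G_m) = 7^m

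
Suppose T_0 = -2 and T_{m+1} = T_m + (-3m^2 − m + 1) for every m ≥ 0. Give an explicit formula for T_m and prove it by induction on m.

Claim: T_m = -m^3 + m^2 + m − 2.

Base case: T_0 = -2, and -0^3 + 0^2 + 0 − 2 = -2.
Assume T_j = -j^3 + j^2 + j − 2.
Then T_{j+1} = T_j + (-3j^2 − j + 1) = (-j^3 + j^2 + j − 2) + (-3j^2 − j + 1) = -j^3 − 2j^2 − 1,
and -(j+1)^3 + (j+1)^2 + (j+1) − 2 = -j^3 − 2j^2 − 1.
Hence T_m = -m^3 + m^2 + m − 2 for every m ≥ 0, by induction.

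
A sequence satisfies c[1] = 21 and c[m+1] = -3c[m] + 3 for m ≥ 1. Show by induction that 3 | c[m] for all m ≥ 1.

Base case: c[1] = 21 = 3·7, so 3 | c[1].
Assume 3 | c[j], so c[j] = 3t for some integer t.
Then c[j+1] = -3c[j] + 3 = -3·(3t) + 3 = 3(-3t + 1), so 3 | c[j+1].
By induction, 3 | c[m] for all m ≥ 1.

3 | c[m]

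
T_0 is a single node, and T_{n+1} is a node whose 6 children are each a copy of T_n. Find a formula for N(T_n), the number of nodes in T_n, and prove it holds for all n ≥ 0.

Claim: N(T_n) = (6^{n+1} − 1)/5.

Base case: N(T_0) = 1, and (6^{0+1} − 1)/5 = 1.
Assume N(T_r) = (6^{r+1} − 1)/5.
Then N(T_{r+1}) = 1 + 6N(T_r) = 1 + 6·(6^{r+1} − 1)/5 = 1 + (6^{r+2} − 6)/5 = (5 + 6^{r+2} − 6)/5 = (6^{r+2} − 1)/5.
So the formula holds for r+1, and by induction N(T_n) = (6^{n+1} − 1)/5 for all n ≥ 0.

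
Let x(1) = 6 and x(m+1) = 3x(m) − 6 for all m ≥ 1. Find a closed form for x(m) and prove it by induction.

Claim: x(m) = 3^m + 3.

Base case: x(1) = 6, and 3^1 + 3 = 3 + 3 = 6.
Assume x(k) = 3^k + 3 for some k ≥ 1.
Then x(k+1) = 3x(k) − 6 = 3·(3^k + 3) − 6 = 3^{k+1} + 9 − 6 = 3^{k+1} + 3.
So the formula holds for k+1, and by induction x(m) = 3^m + 3 for all m ≥ 1.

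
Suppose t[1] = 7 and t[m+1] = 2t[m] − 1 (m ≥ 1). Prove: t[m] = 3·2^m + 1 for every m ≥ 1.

Base case: t[1] = 7, and 3·2^1 + 1 = 6 + 1 = 7.
Assume t[j] = 3·2^j + 1 for some j ≥ 1.
Then t[j+1] = 2t[j] − 1 = 2·(3·2^j + 1) − 1 = 6·2^j + 2 − 1 = 3·2^{j+1} + 1.
So the formula holds for j+1, and by induction t[m] = 3·2^m + 1 for all m ≥ 1.

t[m] = 3·2^m + 1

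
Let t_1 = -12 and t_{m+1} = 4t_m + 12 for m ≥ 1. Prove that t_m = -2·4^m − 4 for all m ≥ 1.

Base case: t_1 = -12, and -2·4^1 − 4 = -8 − 4 = -12.
Assume t_j = -2·4^j − 4 for some j ≥ 1.
Then t_{j+1} = 4t_j + 12 = 4·(-2·4^j − 4) + 12 = -8·4^j − 16 + 12 = -2·4^{j+1} − 4.
Hence t_m = -2·4^m − 4 for every m ≥ 1, by induction.

t_m = -2·4^m − 4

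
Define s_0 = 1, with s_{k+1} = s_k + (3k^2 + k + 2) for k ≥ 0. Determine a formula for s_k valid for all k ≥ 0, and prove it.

Claim: s_k = k^3 − k^2 + 2k + 1.

Base case: s_0 = 1, and 0^3 − 0^2 + 2·0 + 1 = 1.
Assume s_r = r^3 − r^2 + 2r + 1.
Then s_{r+1} = s_r + (3r^2 + r + 2) = (r^3 − r^2 + 2r + 1) + (3r^2 + r + 2) = r^3 + 2r^2 + 3r + 3,
and (r+1)^3 − (r+1)^2 + 2·(r+1) + 1 = r^3 + 2r^2 + 3r + 3.
This completes the inductive step, so s_k = k^3 − k^2 + 2k + 1 for all k ≥ 0.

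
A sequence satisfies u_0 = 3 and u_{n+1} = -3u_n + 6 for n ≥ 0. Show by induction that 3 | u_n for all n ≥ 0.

Base case: u_0 = 3 = 3·1, so 3 | u_0.
Assume 3 | u_m, so u_m = 3t for some integer t.
Then u_{m+1} = -3u_m + 6 = -3·(3t) + 6 = 3(-3t + 2), so 3 | u_{m+1}.
By induction, 3 | u_n for all n ≥ 0.

3 | u_n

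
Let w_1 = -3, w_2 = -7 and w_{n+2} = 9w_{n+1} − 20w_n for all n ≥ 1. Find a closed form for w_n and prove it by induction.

Claim: w_n = 5^n − 2·4^n.

Base cases: w_1 = -3 and 5^1 − 2·4^1 = -3; w_2 = -7 and 5^2 − 2·4^2 = -7.
Assume w_j = 5^j − 2·4^j for all 1 ≤ j ≤ m, where m ≥ 2.
Then w_{m+1} = 9w_m − 20w_{m−1} = 9·(5^m − 2·4^m) − 20·(5^{m−1} − 2·4^{m−1}) = (9·5 − 20)5^{m−1} − 2·(9·4 − 20)4^{m−1} = 25·5^{m−1} − 32·4^{m−1} = 5^{m+1} − 2·4^{m+1}.
Hence w_n = 5^n − 2·4^n for every n ≥ 1, by strong induction.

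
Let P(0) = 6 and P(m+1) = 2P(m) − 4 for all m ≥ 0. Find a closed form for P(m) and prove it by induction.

Claim: P(m) = 2^{m+1} + 4.

Base case: P(0) = 6, and 2^{0+1} + 4 = 2 + 4 = 6.
Assume P(j) = 2^{j+1} + 4 for some j ≥ 0.
Then P(j+1) = 2P(j) − 4 = 2·(2^{j+1} + 4) − 4 = 2^{j+2} + 8 − 4 = 2^{j+2} + 4.
By induction, P(m) = 2^{m+1} + 4 for all m ≥ 0.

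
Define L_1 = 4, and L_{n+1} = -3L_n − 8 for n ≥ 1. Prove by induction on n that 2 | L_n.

Base case: L_1 = 4 = 2·2, so 2 | L_1.
Assume 2 | L_m, so L_m = 2t for some integer t.
Then L_{m+1} = -3L_m − 8 = -3·(2t) − 8 = 2(-3t − 4), so 2 | L_{m+1}.
By induction, 2 | L_n for all n ≥ 1.

2 | L_n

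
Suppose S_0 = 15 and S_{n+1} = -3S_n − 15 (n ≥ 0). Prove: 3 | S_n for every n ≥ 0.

Base case: S_0 = 15 = 3·5, so 3 | S_0.
Assume 3 | S_j, so S_j = 3t for some integer t.
Then S_{j+1} = -3S_j − 15 = -3·(3t) − 15 = 3(-3t − 5), so 3 | S_{j+1}.
So the property holds for j+1, and by induction 3 | S_n for all n ≥ 0.

3 | S_n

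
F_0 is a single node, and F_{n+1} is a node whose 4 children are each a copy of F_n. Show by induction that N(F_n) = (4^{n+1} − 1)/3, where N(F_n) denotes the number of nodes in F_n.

Base case: N(F_0) = 1, and (4^{0+1} − 1)/3 = 1.
Assume N(F_j) = (4^{j+1} − 1)/3.
Then N(F_{j+1}) = 1 + 4N(F_j) = 1 + 4·(4^{j+1} − 1)/3 = 1 + (4^{j+2} − 4)/3 = (3 + 4^{j+2} − 4)/3 = (4^{j+2} − 1)/3.
Hence N(F_n) = (4^{n+1} − 1)/3 for every n ≥ 0, by induction.

N(F_n) = (4^{n+1} − 1)/3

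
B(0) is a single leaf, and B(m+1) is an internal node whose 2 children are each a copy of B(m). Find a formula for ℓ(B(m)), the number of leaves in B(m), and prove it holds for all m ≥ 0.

Claim: ℓ(B(m)) = 2^m.

Base case: ℓ(B(0)) = 1, and 2^0 = 1.
Assume ℓ(B(k)) = 2^k.
Then ℓ(B(k+1)) = 2·ℓ(B(k)) = 2·2^k = 2^{k+1}.
So the formula holds for k+1, and by induction ℓ(B(m)) = 2^m for all m ≥ 0.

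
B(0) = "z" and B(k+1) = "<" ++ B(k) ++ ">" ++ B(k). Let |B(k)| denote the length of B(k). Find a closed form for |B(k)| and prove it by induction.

Claim: |B(k)| = 3·2^k − 2.

Base case: |B(0)| = 1, and 3·2^0 − 2 = 1.
Assume |B(r)| = 3·2^r − 2.
Then |B(r+1)| = 1 + |B(r)| + 1 + |B(r)| = 2|B(r)| + 2 = 2(3·2^r − 2) + 2 = 3·2^{r+1} − 4 + 2 = 3·2^{r+1} − 2.
By induction, |B(k)| = 3·2^k − 2 for all k ≥ 0.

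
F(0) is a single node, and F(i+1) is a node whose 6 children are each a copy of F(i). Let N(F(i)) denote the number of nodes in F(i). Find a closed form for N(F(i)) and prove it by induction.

Claim: N(F(i)) = (6^{i+1} − 1)/5.

Base case: N(F(0)) = 1, and (6^{0+1} − 1)/5 = 1.
Assume N(F(k)) = (6^{k+1} − 1)/5.
Then N(F(k+1)) = 1 + 6N(F(k)) = 1 + 6·(6^{k+1} − 1)/5 = 1 + (6^{k+2} − 6)/5 = (5 + 6^{k+2} − 6)/5 = (6^{k+2} − 1)/5.
So the formula holds for k+1, and by induction N(F(i)) = (6^{i+1} − 1)/5 for all i ≥ 0.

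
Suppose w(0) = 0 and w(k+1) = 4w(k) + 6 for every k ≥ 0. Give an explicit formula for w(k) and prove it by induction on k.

Claim: w(k) = 2·4^k − 2.

Base case: w(0) = 0, and 2·4^0 − 2 = 2 − 2 = 0.
Assume w(m) = 2·4^m − 2 for some m ≥ 0.
Then w(m+1) = 4w(m) + 6 = 4·(2·4^m − 2) + 6 = 8·4^m − 8 + 6 = 2·4^{m+1} − 2.
So the formula holds for m+1, and by induction w(k) = 2·4^k − 2 for all k ≥ 0.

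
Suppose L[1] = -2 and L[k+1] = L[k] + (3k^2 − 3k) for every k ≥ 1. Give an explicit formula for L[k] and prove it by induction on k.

Claim: L[k] = k^3 − 3k^2 + 2k − 2.

Base case: L[1] = -2, and 1^3 − 3·1^2 + 2·1 − 2 = -2.
Assume L[m] = m^3 − 3m^2 + 2m − 2.
Then L[m+1] = L[m] + (3m^2 − 3m) = (m^3 − 3m^2 + 2m − 2) + (3m^2 − 3m) = m^3 − m − 2,
and (m+1)^3 − 3·(m+1)^2 + 2·(m+1) − 2 = m^3 − m − 2.
By induction, L[k] = k^3 − 3k^2 + 2k − 2 for all k ≥ 1.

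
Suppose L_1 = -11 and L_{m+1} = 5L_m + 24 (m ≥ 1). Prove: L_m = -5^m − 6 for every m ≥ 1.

Base case: L_1 = -11, and -5^1 − 6 = -5 − 6 = -11.
Assume L_j = -5^j − 6 for some j ≥ 1.
Then L_{j+1} = 5L_j + 24 = 5·(-5^j − 6) + 24 = -5^{j+1} − 30 + 24 = -5^{j+1} − 6.
This completes the inductive step, so L_m = -5^m − 6 for all m ≥ 1.

L_m = -5^m − 6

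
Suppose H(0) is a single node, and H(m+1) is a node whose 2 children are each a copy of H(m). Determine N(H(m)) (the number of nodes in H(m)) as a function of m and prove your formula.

Claim: N(H(m)) = 2^{m+1} − 1.

Base case: N(H(0)) = 1, and 2^{0+1} − 1 = 1.
Assume N(H(k)) = 2^{k+1} − 1.
Then N(H(k+1)) = 1 + 2N(H(k)) = 1 + 2(2^{k+1} − 1) = 2^{k+2} − 2 + 1 = 2^{k+2} − 1.
So the formula holds for k+1, and by induction N(H(m)) = 2^{m+1} − 1 for all m ≥ 0.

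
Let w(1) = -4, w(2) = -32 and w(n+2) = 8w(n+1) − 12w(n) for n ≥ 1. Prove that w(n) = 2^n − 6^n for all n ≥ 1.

Base cases: w(1) = -4 and 2^1 − 6^1 = -4; w(2) = -32 and 2^2 − 6^2 = -32.
Assume w(j) = 2^j − 6^j for all 1 ≤ j ≤ m, where m ≥ 2.
Then w(m+1) = 8w(m) − 12w(m−1) = 8·(2^m − 6^m) − 12·(2^{m−1} − 6^{m−1}) = (8·2 − 12)2^{m−1} − (8·6 − 12)6^{m−1} = 4·2^{m−1} − 36·6^{m−1} = 2^{m+1} − 6^{m+1}.
By strong induction, w(n) = 2^n − 6^n for all n ≥ 1.

w(n) = 2^n − 6^n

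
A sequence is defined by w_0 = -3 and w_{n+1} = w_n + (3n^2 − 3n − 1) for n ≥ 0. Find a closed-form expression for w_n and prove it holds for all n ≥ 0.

Claim: w_n = n^3 − 3n^2 + n − 3.

Base case: w_0 = -3, and 0^3 − 3·0^2 + 0 − 3 = -3.
Assume w_r = r^3 − 3r^2 + r − 3.
Then w_{r+1} = w_r + (3r^2 − 3r − 1) = (r^3 − 3r^2 + r − 3) + (3r^2 − 3r − 1) = r^3 − 2r − 4,
and (r+1)^3 − 3·(r+1)^2 + (r+1) − 3 = r^3 − 2r − 4.
By induction, w_n = n^3 − 3n^2 + n − 3 for all n ≥ 0.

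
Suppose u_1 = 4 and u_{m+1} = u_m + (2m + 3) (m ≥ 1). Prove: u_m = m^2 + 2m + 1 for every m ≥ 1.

Base case: u_1 = 4, and 1^2 + 2·1 + 1 = 4.
Assume u_j = j^2 + 2j + 1.
Then u_{j+1} = u_j + (2j + 3) = (j^2 + 2j + 1) + (2j + 3) = j^2 + 4j + 4,
and (j+1)^2 + 2·(j+1) + 1 = j^2 + 4j + 4.
By induction, u_m = m^2 + 2m + 1 for all m ≥ 1.

u_m = m^2 + 2m + 1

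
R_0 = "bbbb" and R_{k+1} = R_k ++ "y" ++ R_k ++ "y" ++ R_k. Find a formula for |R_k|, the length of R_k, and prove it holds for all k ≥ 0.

Claim: |R_k| = 5·3^k − 1.

Base case: |R_0| = 4, and 5·3^0 − 1 = 4.
Assume |R_j| = 5·3^j − 1.
Then |R_{j+1}| = 3|R_j| + 2 = 3(5·3^j − 1) + 2 = 5·3^{j+1} − 3 + 2 = 5·3^{j+1} − 1.
This completes the inductive step, so |R_k| = 5·3^k − 1 for all k ≥ 0.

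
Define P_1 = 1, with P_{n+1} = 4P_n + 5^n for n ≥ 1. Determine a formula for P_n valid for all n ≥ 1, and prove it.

Claim: P_n = -4^n + 5^n.

Base case: P_1 = 1, and -4^1 + 5^1 = -4 + 5 = 1.
Assume P_j = -4^j + 5^j for some j ≥ 1.
Then P_{j+1} = 4P_j + 5^j = 4·(-4^j + 5^j) + 5^j = -4^{j+1} + 4·5^j + 5^j = -4^{j+1} + 5·5^j = -4^{j+1} + 5^{j+1}.
This completes the inductive step, so P_n = -4^n + 5^n for all n ≥ 1.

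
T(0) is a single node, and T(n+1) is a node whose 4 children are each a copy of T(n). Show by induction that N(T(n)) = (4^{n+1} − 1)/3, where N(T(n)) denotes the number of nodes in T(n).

Base case: N(T(0)) = 1, and (4^{0+1} − 1)/3 = 1.
Assume N(T(m)) = (4^{m+1} − 1)/3.
Then N(T(m+1)) = 1 + 4N(T(m)) = 1 + 4·(4^{m+1} − 1)/3 = 1 + (4^{m+2} − 4)/3 = (3 + 4^{m+2} − 4)/3 = (4^{m+2} − 1)/3.
This completes the inductive step, so N(T(n)) = (4^{n+1} − 1)/3 for all n ≥ 0.

N(T(n)) = (4^{n+1} − 1)/3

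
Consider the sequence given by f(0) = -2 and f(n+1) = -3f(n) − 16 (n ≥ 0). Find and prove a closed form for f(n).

Claim: f(n) = 2·(-3)^n − 4.

Base case: f(0) = -2, and 2·(-3)^0 − 4 = 2 − 4 = -2.
Assume f(r) = 2·(-3)^r − 4 for some r ≥ 0.
Then f(r+1) = -3f(r) − 16 = -3·(2·(-3)^r − 4) − 16 = -6·(-3)^r + 12 − 16 = 2·(-3)^{r+1} − 4.
Hence f(n) = 2·(-3)^n − 4 for every n ≥ 0, by induction.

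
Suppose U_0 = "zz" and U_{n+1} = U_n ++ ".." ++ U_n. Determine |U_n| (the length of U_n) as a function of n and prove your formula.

Claim: |U_n| = 2^{n+2} − 2.

Base case: |U_0| = 2, and 2^{0+2} − 2 = 2.
Assume |U_r| = 2^{r+2} − 2.
Then |U_{r+1}| = |U_r| + 2 + |U_r| = 2|U_r| + 2 = 2(2^{r+2} − 2) + 2 = 2^{r+3} − 4 + 2 = 2^{r+3} − 2.
So the formula holds for r+1, and by induction |U_n| = 2^{n+2} − 2 for all n ≥ 0.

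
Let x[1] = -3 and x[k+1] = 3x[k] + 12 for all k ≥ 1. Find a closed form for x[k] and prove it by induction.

Claim: x[k] = 3^k − 6.

Base case: x[1] = -3, and 3^1 − 6 = 3 − 6 = -3.
Assume x[r] = 3^r − 6 for some r ≥ 1.
Then x[r+1] = 3x[r] + 12 = 3·(3^r − 6) + 12 = 3^{r+1} − 18 + 12 = 3^{r+1} − 6.
So the formula holds for r+1, and by induction x[k] = 3^k − 6 for all k ≥ 1.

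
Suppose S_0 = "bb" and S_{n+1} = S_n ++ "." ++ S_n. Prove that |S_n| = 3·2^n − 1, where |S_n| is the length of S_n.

Base case: |S_0| = 2, and 3·2^0 − 1 = 2.
Assume |S_r| = 3·2^r − 1.
Then |S_{r+1}| = |S_r| + 1 + |S_r| = 2|S_r| + 1 = 2(3·2^r − 1) + 1 = 3·2^{r+1} − 2 + 1 = 3·2^{r+1} − 1.
So the formula holds for r+1, and by induction |S_n| = 3·2^n − 1 for all n ≥ 0.

|S_n| = 3·2^n − 1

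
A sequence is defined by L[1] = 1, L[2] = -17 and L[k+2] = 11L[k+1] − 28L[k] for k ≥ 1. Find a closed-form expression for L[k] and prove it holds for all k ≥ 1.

Claim: L[k] = -7^k + 2·4^k.

Base cases: L[1] = 1 and -7^1 + 2·4^1 = 1; L[2] = -17 and -7^2 + 2·4^2 = -17.
Assume L[j] = -7^j + 2·4^j for all 1 ≤ j ≤ r, where r ≥ 2.
Then L[r+1] = 11L[r] − 28L[r−1] = 11·(-7^r + 2·4^r) − 28·(-7^{r−1} + 2·4^{r−1}) = -(11·7 − 28)7^{r−1} + 2·(11·4 − 28)4^{r−1} = -49·7^{r−1} + 32·4^{r−1} = -7^{r+1} + 2·4^{r+1}.
Hence L[k] = -7^k + 2·4^k for every k ≥ 1, by strong induction.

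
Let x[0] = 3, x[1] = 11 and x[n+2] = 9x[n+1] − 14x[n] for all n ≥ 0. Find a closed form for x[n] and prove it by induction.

Claim: x[n] = 2·2^n + 7^n.

Base cases: x[0] = 3 and 2·2^0 + 7^0 = 3; x[1] = 11 and 2·2^1 + 7^1 = 11.
Assume x[j] = 2·2^j + 7^j for all 0 ≤ j ≤ r, where r ≥ 1.
Then x[r+1] = 9x[r] − 14x[r−1] = 9·(2·2^r + 7^r) − 14·(2·2^{r−1} + 7^{r−1}) = 2·(9·2 − 14)2^{r−1} + (9·7 − 14)7^{r−1} = 8·2^{r−1} + 49·7^{r−1} = 2·2^{r+1} + 7^{r+1}.
By strong induction, x[n] = 2·2^n + 7^n for all n ≥ 0.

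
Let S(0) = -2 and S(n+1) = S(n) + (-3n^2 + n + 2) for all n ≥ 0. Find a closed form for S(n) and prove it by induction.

Claim: S(n) = -n^3 + 2n^2 + n − 2.

Base case: S(0) = -2, and -0^3 + 2·0^2 + 0 − 2 = -2.
Assume S(k) = -k^3 + 2k^2 + k − 2.
Then S(k+1) = S(k) + (-3k^2 + k + 2) = (-k^3 + 2k^2 + k − 2) + (-3k^2 + k + 2) = -k^3 − k^2 + 2k,
and -(k+1)^3 + 2·(k+1)^2 + (k+1) − 2 = -k^3 − k^2 + 2k.
By induction, S(n) = -n^3 + 2n^2 + n − 2 for all n ≥ 0.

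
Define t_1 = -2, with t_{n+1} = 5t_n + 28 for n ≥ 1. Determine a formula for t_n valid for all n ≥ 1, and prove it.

Claim: t_n = 5^n − 7.

Base case: t_1 = -2, and 5^1 − 7 = 5 − 7 = -2.
Assume t_j = 5^j − 7 for some j ≥ 1.
Then t_{j+1} = 5t_j + 28 = 5·(5^j − 7) + 28 = 5^{j+1} − 35 + 28 = 5^{j+1} − 7.
So the formula holds for j+1, and by induction t_n = 5^n − 7 for all n ≥ 1.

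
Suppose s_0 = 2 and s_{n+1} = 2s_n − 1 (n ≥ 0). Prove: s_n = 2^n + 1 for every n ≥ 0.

Base case: s_0 = 2, and 2^0 + 1 = 1 + 1 = 2.
Assume s_r = 2^r + 1 for some r ≥ 0.
Then s_{r+1} = 2s_r − 1 = 2·(2^r + 1) − 1 = 2^{r+1} + 2 − 1 = 2^{r+1} + 1.
Hence s_n = 2^n + 1 for every n ≥ 0, by induction.

s_n = 2^n + 1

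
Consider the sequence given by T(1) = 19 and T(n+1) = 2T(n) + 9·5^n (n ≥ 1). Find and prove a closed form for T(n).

Claim: T(n) = 2·2^n + 3·5^n.

Base case: T(1) = 19, and 2·2^1 + 3·5^1 = 4 + 15 = 19.
Assume T(m) = 2·2^m + 3·5^m for some m ≥ 1.
Then T(m+1) = 2T(m) + 9·5^m = 2·(2·2^m + 3·5^m) + 9·5^m = 2·2^{m+1} + 6·5^m + 9·5^m = 2·2^{m+1} + 15·5^m = 2·2^{m+1} + 3·5^{m+1}.
So the formula holds for m+1, and by induction T(n) = 2·2^n + 3·5^n for all n ≥ 1.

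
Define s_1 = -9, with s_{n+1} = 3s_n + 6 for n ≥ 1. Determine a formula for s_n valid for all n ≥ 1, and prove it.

Claim: s_n = -2·3^n − 3.

Base case: s_1 = -9, and -2·3^1 − 3 = -6 − 3 = -9.
Assume s_r = -2·3^r − 3 for some r ≥ 1.
Then s_{r+1} = 3s_r + 6 = 3·(-2·3^r − 3) + 6 = -6·3^r − 9 + 6 = -2·3^{r+1} − 3.
So the formula holds for r+1, and by induction s_n = -2·3^n − 3 for all n ≥ 1.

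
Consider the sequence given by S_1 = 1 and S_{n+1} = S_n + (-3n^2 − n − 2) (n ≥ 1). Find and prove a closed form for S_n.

Claim: S_n = -n^3 + n^2 − 2n + 3.

Base case: S_1 = 1, and -1^3 + 1^2 − 2·1 + 3 = 1.
Assume S_m = -m^3 + m^2 − 2m + 3.
Then S_{m+1} = S_m + (-3m^2 − m − 2) = (-m^3 + m^2 − 2m + 3) + (-3m^2 − m − 2) = -m^3 − 2m^2 − 3m + 1,
and -(m+1)^3 + (m+1)^2 − 2·(m+1) + 3 = -m^3 − 2m^2 − 3m + 1.
This completes the inductive step, so S_n = -n^3 + n^2 − 2n + 3 for all n ≥ 1.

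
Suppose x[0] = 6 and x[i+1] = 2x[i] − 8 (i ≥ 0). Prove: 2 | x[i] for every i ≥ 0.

Base case: x[0] = 6 = 2·3, so 2 | x[0].
Assume 2 | x[k], so x[k] = 2t for some integer t.
Then x[k+1] = 2x[k] − 8 = 2·(2t) − 8 = 2(2t − 4), so 2 | x[k+1].
This completes the inductive step, so 2 | x[i] for all i ≥ 0.

2 | x[i]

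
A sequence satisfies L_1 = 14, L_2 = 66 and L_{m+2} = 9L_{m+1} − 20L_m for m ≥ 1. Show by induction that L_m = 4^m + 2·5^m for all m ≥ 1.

Base cases: L_1 = 14 and 4^1 + 2·5^1 = 14; L_2 = 66 and 4^2 + 2·5^2 = 66.
Assume L_j = 4^j + 2·5^j for all 1 ≤ j ≤ k, where k ≥ 2.
Then L_{k+1} = 9L_k − 20L_{k−1} = 9·(4^k + 2·5^k) − 20·(4^{k−1} + 2·5^{k−1}) = (9·4 − 20)4^{k−1} + 2·(9·5 − 20)5^{k−1} = 16·4^{k−1} + 50·5^{k−1} = 4^{k+1} + 2·5^{k+1}.
So the formula holds for k+1, and by strong induction L_m = 4^m + 2·5^m for all m ≥ 1.

L_m = 4^m + 2·5^m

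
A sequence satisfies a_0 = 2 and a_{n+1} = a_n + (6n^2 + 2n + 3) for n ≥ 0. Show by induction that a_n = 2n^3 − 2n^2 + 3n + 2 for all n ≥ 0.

Base case: a_0 = 2, and 2·0^3 − 2·0^2 + 3·0 + 2 = 2.
Assume a_k = 2k^3 − 2k^2 + 3k + 2.
Then a_{k+1} = a_k + (6k^2 + 2k + 3) = (2k^3 − 2k^2 + 3k + 2) + (6k^2 + 2k + 3) = 2k^3 + 4k^2 + 5k + 5,
and 2·(k+1)^3 − 2·(k+1)^2 + 3·(k+1) + 2 = 2k^3 + 4k^2 + 5k + 5.
This completes the inductive step, so a_n = 2n^3 − 2n^2 + 3n + 2 for all n ≥ 0.

a_n = 2n^3 − 2n^2 + 3n + 2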